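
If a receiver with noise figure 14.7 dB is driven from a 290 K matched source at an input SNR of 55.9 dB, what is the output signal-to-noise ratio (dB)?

41.2 dB

By definition F = SNR_in/SNR_out, so in dB: SNR_out = SNR_in − NF
SNR_out = 55.9 − 14.7 = 41.2 dB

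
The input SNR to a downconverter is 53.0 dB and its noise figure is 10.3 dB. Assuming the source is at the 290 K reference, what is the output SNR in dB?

By definition F = SNR_in/SNR_out, so in dB: SNR_out = SNR_in − NF
SNR_out = 53.0 − 10.3 = 42.7 dB

42.7 dB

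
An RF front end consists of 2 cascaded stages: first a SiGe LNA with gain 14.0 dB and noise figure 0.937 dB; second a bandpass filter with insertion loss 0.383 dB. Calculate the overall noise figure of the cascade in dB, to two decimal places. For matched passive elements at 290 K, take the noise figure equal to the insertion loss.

0.95 dB

Convert to linear (a loss of L dB is a gain of −L dB): F_i = 10^(NF_i/10), G_i = 10^(G_i,dB/10)
  Stage 1: F_1 = 10^(0.937/10) = 1.241, G_1 = 10^(14.0/10) = 25.12
  Stage 2: F_2 = 10^(0.383/10) = 1.092, G_2 = 10^(−0.383/10) = 0.9156
Friis cascade:
  F = 1.241 + (1.092 − 1)/25.12 = 1.244
NF = 10 log₁₀(1.244) = 0.95 dB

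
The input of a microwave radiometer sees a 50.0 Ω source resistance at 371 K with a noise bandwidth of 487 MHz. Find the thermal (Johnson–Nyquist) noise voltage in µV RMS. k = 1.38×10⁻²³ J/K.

22.3 µV

V_n = √(4kTRB)
4kTRB = 4 × 1.38×10⁻²³ × 371 × 5.00×10¹ × 4.87×10⁸ = 4.99×10⁻¹⁰ V²
V_n = √(4.99×10⁻¹⁰) = 2.23×10⁻⁵ V = 22.3 µV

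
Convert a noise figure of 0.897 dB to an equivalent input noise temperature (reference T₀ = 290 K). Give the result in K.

F = 10^(0.897/10) = 1.22942
T_e = (F − 1)·T₀ = (1.22942 − 1) × 290 = 66.5 K

66.5 K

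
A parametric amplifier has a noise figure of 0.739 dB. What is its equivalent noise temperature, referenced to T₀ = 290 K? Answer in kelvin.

53.8 K

F = 10^(0.739/10) = 1.1855
T_e = (F − 1)·T₀ = (1.1855 − 1) × 290 = 53.8 K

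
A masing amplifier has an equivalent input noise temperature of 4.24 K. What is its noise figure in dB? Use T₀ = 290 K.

F = 1 + T_e/T₀ = 1 + 4.24/290 = 1.01462
NF = 10 log₁₀(1.01462) = 0.063 dB

0.063 dB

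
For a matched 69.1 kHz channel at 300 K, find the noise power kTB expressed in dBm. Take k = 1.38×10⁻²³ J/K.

P_n = kTB = 1.38×10⁻²³ × 300 × 6.91×10⁴ = 2.86×10⁻¹⁶ W
In dBm: 10 log₁₀(2.86×10⁻¹⁶ / 10⁻³) = −125.4 dBm

−125.4 dBm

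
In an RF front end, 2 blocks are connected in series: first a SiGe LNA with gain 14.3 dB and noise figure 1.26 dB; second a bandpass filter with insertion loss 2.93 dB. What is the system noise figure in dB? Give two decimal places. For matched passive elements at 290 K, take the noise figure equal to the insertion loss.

Convert to linear (a loss of L dB is a gain of −L dB): F_i = 10^(NF_i/10), G_i = 10^(G_i,dB/10)
  Stage 1: F_1 = 10^(1.26/10) = 1.337, G_1 = 10^(14.3/10) = 26.92
  Stage 2: F_2 = 10^(2.93/10) = 1.963, G_2 = 10^(−2.93/10) = 0.5093
Friis cascade:
  F = 1.337 + (1.963 − 1)/26.92 = 1.372
NF = 10 log₁₀(1.372) = 1.37 dB

1.37 dB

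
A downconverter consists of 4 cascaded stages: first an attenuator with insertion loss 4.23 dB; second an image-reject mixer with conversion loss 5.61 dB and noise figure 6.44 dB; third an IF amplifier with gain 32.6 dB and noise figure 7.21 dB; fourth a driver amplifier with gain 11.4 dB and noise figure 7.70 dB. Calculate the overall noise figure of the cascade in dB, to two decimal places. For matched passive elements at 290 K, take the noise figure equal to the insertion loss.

Convert to linear (a loss of L dB is a gain of −L dB): F_i = 10^(NF_i/10), G_i = 10^(G_i,dB/10)
  Stage 1: F_1 = 10^(4.23/10) = 2.649, G_1 = 10^(−4.23/10) = 0.3776
  Stage 2: F_2 = 10^(6.44/10) = 4.406, G_2 = 10^(−5.61/10) = 0.2748
  Stage 3: F_3 = 10^(7.21/10) = 5.260, G_3 = 10^(32.6/10) = 1820
  Stage 4: F_4 = 10^(7.70/10) = 5.888, G_4 = 10^(11.4/10) = 13.80
Friis cascade:
  F = 2.649 + (4.406 − 1)/0.3776 + (5.260 − 1)/0.1038 + (5.888 − 1)/188.8 = 52.75
NF = 10 log₁₀(52.75) = 17.22 dB

17.22 dB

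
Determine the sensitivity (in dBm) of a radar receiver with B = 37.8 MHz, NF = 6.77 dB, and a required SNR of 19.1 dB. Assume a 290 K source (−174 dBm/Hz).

Sensitivity = −174 + 10 log₁₀(B) + NF + SNR_min
= −174 + 75.77 + 6.77 + 19.1
= −72.36 dBm → −72.4 dBm

−72.4 dBm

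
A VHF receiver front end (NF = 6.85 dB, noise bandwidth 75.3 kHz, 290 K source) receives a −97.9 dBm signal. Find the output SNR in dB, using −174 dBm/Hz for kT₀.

Noise floor: N = −174 + 10 log₁₀(B) + NF
10 log₁₀(7.53×10⁴) = 48.77 dB
N = −174 + 48.77 + 6.85 = −118.38 dBm
SNR = P_sig − N = −97.9 − (−118.38) = 20.48 dB → 20.5 dB

20.5 dB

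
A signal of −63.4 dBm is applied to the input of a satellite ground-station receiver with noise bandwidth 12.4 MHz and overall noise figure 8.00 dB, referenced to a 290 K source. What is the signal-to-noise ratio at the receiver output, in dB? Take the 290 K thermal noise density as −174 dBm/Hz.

Noise floor: N = −174 + 10 log₁₀(B) + NF
10 log₁₀(1.24×10⁷) = 70.93 dB
N = −174 + 70.93 + 8.00 = −95.07 dBm
SNR = P_sig − N = −63.4 − (−95.07) = 31.67 dB → 31.7 dB

31.7 dB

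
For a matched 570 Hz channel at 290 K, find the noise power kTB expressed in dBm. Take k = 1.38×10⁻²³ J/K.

P_n = kTB = 1.38×10⁻²³ × 290 × 5.70×10² = 2.28×10⁻¹⁸ W
In dBm: 10 log₁₀(2.28×10⁻¹⁸ / 10⁻³) = −146.4 dBm

−146.4 dBm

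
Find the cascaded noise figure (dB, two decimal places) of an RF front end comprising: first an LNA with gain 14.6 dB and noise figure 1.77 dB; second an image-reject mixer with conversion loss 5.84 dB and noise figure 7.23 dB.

Convert to linear (a loss of L dB is a gain of −L dB): F_i = 10^(NF_i/10), G_i = 10^(G_i,dB/10)
  Stage 1: F_1 = 10^(1.77/10) = 1.503, G_1 = 10^(14.6/10) = 28.84
  Stage 2: F_2 = 10^(7.23/10) = 5.284, G_2 = 10^(−5.84/10) = 0.2606
Friis cascade:
  F = 1.503 + (5.284 − 1)/28.84 = 1.652
NF = 10 log₁₀(1.652) = 2.18 dB

2.18 dB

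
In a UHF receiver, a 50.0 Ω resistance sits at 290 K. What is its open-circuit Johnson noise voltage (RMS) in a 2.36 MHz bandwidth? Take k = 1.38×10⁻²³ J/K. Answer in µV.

V_n = √(4kTRB)
4kTRB = 4 × 1.38×10⁻²³ × 290 × 5.00×10¹ × 2.36×10⁶ = 1.89×10⁻¹² V²
V_n = √(1.89×10⁻¹²) = 1.37×10⁻⁶ V = 1.37 µV

1.37 µV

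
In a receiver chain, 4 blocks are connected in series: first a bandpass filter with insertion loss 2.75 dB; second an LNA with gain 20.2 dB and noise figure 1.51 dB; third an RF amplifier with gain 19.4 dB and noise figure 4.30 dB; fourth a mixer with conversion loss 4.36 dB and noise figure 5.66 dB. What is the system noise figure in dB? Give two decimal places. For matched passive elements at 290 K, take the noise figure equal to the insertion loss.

4.31 dB

Convert to linear (a loss of L dB is a gain of −L dB): F_i = 10^(NF_i/10), G_i = 10^(G_i,dB/10)
  Stage 1: F_1 = 10^(2.75/10) = 1.884, G_1 = 10^(−2.75/10) = 0.5309
  Stage 2: F_2 = 10^(1.51/10) = 1.416, G_2 = 10^(20.2/10) = 104.7
  Stage 3: F_3 = 10^(4.30/10) = 2.692, G_3 = 10^(19.4/10) = 87.10
  Stage 4: F_4 = 10^(5.66/10) = 3.681, G_4 = 10^(−4.36/10) = 0.3664
Friis cascade:
  F = 1.884 + (1.416 − 1)/0.5309 + (2.692 − 1)/55.59 + (3.681 − 1)/4842 = 2.698
NF = 10 log₁₀(2.698) = 4.31 dB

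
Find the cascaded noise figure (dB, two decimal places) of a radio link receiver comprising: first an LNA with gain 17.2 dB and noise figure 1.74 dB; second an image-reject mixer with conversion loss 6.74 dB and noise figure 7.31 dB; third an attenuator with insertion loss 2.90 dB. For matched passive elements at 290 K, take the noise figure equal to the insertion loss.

Convert to linear (a loss of L dB is a gain of −L dB): F_i = 10^(NF_i/10), G_i = 10^(G_i,dB/10)
  Stage 1: F_1 = 10^(1.74/10) = 1.493, G_1 = 10^(17.2/10) = 52.48
  Stage 2: F_2 = 10^(7.31/10) = 5.383, G_2 = 10^(−6.74/10) = 0.2118
  Stage 3: F_3 = 10^(2.90/10) = 1.950, G_3 = 10^(−2.90/10) = 0.5129
Friis cascade:
  F = 1.493 + (5.383 − 1)/52.48 + (1.950 − 1)/11.12 = 1.662
NF = 10 log₁₀(1.662) = 2.21 dB

2.21 dB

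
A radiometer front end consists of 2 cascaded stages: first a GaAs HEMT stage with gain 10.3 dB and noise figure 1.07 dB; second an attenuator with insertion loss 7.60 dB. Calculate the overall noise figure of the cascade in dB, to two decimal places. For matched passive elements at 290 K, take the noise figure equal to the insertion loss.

2.36 dB

Convert to linear (a loss of L dB is a gain of −L dB): F_i = 10^(NF_i/10), G_i = 10^(G_i,dB/10)
  Stage 1: F_1 = 10^(1.07/10) = 1.279, G_1 = 10^(10.3/10) = 10.72
  Stage 2: F_2 = 10^(7.60/10) = 5.754, G_2 = 10^(−7.60/10) = 0.1738
Friis cascade:
  F = 1.279 + (5.754 − 1)/10.72 = 1.723
NF = 10 log₁₀(1.723) = 2.36 dB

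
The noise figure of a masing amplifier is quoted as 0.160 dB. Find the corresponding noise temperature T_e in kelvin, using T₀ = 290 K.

10.9 K

F = 10^(0.160/10) = 1.03753
T_e = (F − 1)·T₀ = (1.03753 − 1) × 290 = 10.9 K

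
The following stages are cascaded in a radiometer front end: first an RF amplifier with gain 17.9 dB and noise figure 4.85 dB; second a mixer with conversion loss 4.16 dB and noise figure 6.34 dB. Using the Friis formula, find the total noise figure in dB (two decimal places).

Convert to linear (a loss of L dB is a gain of −L dB): F_i = 10^(NF_i/10), G_i = 10^(G_i,dB/10)
  Stage 1: F_1 = 10^(4.85/10) = 3.055, G_1 = 10^(17.9/10) = 61.66
  Stage 2: F_2 = 10^(6.34/10) = 4.305, G_2 = 10^(−4.16/10) = 0.3837
Friis cascade:
  F = 3.055 + (4.305 − 1)/61.66 = 3.109
NF = 10 log₁₀(3.109) = 4.93 dB

4.93 dB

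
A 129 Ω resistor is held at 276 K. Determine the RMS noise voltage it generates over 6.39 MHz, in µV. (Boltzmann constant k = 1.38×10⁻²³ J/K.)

V_n = √(4kTRB)
4kTRB = 4 × 1.38×10⁻²³ × 276 × 1.29×10² × 6.39×10⁶ = 1.26×10⁻¹¹ V²
V_n = √(1.26×10⁻¹¹) = 3.54×10⁻⁶ V = 3.54 µV

3.54 µV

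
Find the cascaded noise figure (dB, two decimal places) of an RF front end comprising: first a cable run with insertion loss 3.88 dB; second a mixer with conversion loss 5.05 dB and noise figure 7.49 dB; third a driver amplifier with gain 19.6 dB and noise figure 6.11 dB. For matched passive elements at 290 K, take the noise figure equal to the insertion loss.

15.78 dB

Convert to linear (a loss of L dB is a gain of −L dB): F_i = 10^(NF_i/10), G_i = 10^(G_i,dB/10)
  Stage 1: F_1 = 10^(3.88/10) = 2.443, G_1 = 10^(−3.88/10) = 0.4093
  Stage 2: F_2 = 10^(7.49/10) = 5.610, G_2 = 10^(−5.05/10) = 0.3126
  Stage 3: F_3 = 10^(6.11/10) = 4.083, G_3 = 10^(19.6/10) = 91.20
Friis cascade:
  F = 2.443 + (5.610 − 1)/0.4093 + (4.083 − 1)/0.1279 = 37.81
NF = 10 log₁₀(37.81) = 15.78 dB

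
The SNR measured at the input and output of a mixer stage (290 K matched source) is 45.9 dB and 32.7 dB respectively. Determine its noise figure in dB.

13.2 dB

NF (dB) = SNR_in(dB) − SNR_out(dB) when the source is at T₀
NF = 45.9 − 32.7 = 13.2 dB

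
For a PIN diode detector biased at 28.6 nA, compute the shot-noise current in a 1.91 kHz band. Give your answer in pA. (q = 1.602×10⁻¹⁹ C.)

4.18 pA

I_n = √(2qI·B)
2qI·B = 2 × 1.602×10⁻¹⁹ × 2.86×10⁻⁸ × 1.91×10³ = 1.75×10⁻²³ A²
I_n = √(1.75×10⁻²³) = 4.18×10⁻¹² A = 4.18 pA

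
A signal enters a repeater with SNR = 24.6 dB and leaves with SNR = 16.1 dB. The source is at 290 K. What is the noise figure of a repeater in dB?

NF (dB) = SNR_in(dB) − SNR_out(dB) when the source is at T₀
NF = 24.6 − 16.1 = 8.5 dB

8.5 dB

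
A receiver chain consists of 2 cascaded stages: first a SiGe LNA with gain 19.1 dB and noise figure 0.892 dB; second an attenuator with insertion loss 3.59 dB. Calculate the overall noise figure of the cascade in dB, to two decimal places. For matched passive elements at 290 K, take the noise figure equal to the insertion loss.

Convert to linear (a loss of L dB is a gain of −L dB): F_i = 10^(NF_i/10), G_i = 10^(G_i,dB/10)
  Stage 1: F_1 = 10^(0.892/10) = 1.228, G_1 = 10^(19.1/10) = 81.28
  Stage 2: F_2 = 10^(3.59/10) = 2.286, G_2 = 10^(−3.59/10) = 0.4375
Friis cascade:
  F = 1.228 + (2.286 − 1)/81.28 = 1.244
NF = 10 log₁₀(1.244) = 0.95 dB

0.95 dB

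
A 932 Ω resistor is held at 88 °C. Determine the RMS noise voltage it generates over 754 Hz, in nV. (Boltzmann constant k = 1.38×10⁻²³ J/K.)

118 nV

T = 88 °C + 273.15 = 361.15 K
V_n = √(4kTRB)
4kTRB = 4 × 1.38×10⁻²³ × 361.15 × 9.32×10² × 7.54×10² = 1.40×10⁻¹⁴ V²
V_n = √(1.40×10⁻¹⁴) = 1.18×10⁻⁷ V = 118 nV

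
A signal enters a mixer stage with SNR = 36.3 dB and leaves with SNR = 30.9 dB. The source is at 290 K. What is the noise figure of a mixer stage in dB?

5.4 dB

NF (dB) = SNR_in(dB) − SNR_out(dB) when the source is at T₀
NF = 36.3 − 30.9 = 5.4 dB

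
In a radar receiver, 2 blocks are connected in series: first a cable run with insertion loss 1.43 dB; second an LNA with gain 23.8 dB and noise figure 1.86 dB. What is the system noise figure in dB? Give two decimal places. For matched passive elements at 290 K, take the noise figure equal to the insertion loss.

Convert to linear (a loss of L dB is a gain of −L dB): F_i = 10^(NF_i/10), G_i = 10^(G_i,dB/10)
  Stage 1: F_1 = 10^(1.43/10) = 1.390, G_1 = 10^(−1.43/10) = 0.7194
  Stage 2: F_2 = 10^(1.86/10) = 1.535, G_2 = 10^(23.8/10) = 239.9
Friis cascade:
  F = 1.390 + (1.535 − 1)/0.7194 = 2.133
NF = 10 log₁₀(2.133) = 3.29 dB

3.29 dB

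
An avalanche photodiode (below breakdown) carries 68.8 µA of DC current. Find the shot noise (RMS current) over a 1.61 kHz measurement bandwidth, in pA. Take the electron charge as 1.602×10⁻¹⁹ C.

I_n = √(2qI·B)
2qI·B = 2 × 1.602×10⁻¹⁹ × 6.88×10⁻⁵ × 1.61×10³ = 3.55×10⁻²⁰ A²
I_n = √(3.55×10⁻²⁰) = 1.88×10⁻¹⁰ A = 188 pA

188 pA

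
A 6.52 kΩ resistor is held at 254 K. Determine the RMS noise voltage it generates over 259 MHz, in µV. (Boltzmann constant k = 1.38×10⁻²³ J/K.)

V_n = √(4kTRB)
4kTRB = 4 × 1.38×10⁻²³ × 254 × 6.52×10³ × 2.59×10⁸ = 2.37×10⁻⁸ V²
V_n = √(2.37×10⁻⁸) = 1.54×10⁻⁴ V = 154 µV

154 µV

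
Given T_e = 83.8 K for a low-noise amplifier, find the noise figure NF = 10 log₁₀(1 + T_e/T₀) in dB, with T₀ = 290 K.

F = 1 + T_e/T₀ = 1 + 83.8/290 = 1.28897
NF = 10 log₁₀(1.28897) = 1.10 dB

1.10 dB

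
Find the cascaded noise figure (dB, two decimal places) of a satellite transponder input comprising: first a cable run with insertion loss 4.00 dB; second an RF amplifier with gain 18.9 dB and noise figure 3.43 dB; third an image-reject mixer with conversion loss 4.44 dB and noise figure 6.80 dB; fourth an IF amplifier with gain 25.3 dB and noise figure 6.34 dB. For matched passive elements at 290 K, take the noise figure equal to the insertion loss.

7.75 dB

Convert to linear (a loss of L dB is a gain of −L dB): F_i = 10^(NF_i/10), G_i = 10^(G_i,dB/10)
  Stage 1: F_1 = 10^(4.00/10) = 2.512, G_1 = 10^(−4.00/10) = 0.3981
  Stage 2: F_2 = 10^(3.43/10) = 2.203, G_2 = 10^(18.9/10) = 77.62
  Stage 3: F_3 = 10^(6.80/10) = 4.786, G_3 = 10^(−4.44/10) = 0.3597
  Stage 4: F_4 = 10^(6.34/10) = 4.305, G_4 = 10^(25.3/10) = 338.8
Friis cascade:
  F = 2.512 + (2.203 − 1)/0.3981 + (4.786 − 1)/30.90 + (4.305 − 1)/11.12 = 5.953
NF = 10 log₁₀(5.953) = 7.75 dB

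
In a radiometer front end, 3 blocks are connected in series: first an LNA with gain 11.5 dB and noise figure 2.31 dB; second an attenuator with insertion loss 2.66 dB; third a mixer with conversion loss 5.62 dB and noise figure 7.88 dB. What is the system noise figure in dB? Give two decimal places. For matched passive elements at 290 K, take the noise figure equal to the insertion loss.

Convert to linear (a loss of L dB is a gain of −L dB): F_i = 10^(NF_i/10), G_i = 10^(G_i,dB/10)
  Stage 1: F_1 = 10^(2.31/10) = 1.702, G_1 = 10^(11.5/10) = 14.13
  Stage 2: F_2 = 10^(2.66/10) = 1.845, G_2 = 10^(−2.66/10) = 0.5420
  Stage 3: F_3 = 10^(7.88/10) = 6.138, G_3 = 10^(−5.62/10) = 0.2742
Friis cascade:
  F = 1.702 + (1.845 − 1)/14.13 + (6.138 − 1)/7.656 = 2.433
NF = 10 log₁₀(2.433) = 3.86 dB

3.86 dB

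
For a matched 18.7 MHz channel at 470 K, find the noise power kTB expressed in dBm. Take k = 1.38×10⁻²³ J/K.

P_n = kTB = 1.38×10⁻²³ × 470 × 1.87×10⁷ = 1.21×10⁻¹³ W
In dBm: 10 log₁₀(1.21×10⁻¹³ / 10⁻³) = −99.2 dBm

−99.2 dBm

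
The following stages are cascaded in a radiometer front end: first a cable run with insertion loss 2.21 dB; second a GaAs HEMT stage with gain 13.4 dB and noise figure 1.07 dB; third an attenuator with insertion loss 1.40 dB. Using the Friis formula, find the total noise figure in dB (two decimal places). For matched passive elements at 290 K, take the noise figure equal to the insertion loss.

Convert to linear (a loss of L dB is a gain of −L dB): F_i = 10^(NF_i/10), G_i = 10^(G_i,dB/10)
  Stage 1: F_1 = 10^(2.21/10) = 1.663, G_1 = 10^(−2.21/10) = 0.6012
  Stage 2: F_2 = 10^(1.07/10) = 1.279, G_2 = 10^(13.4/10) = 21.88
  Stage 3: F_3 = 10^(1.40/10) = 1.380, G_3 = 10^(−1.40/10) = 0.7244
Friis cascade:
  F = 1.663 + (1.279 − 1)/0.6012 + (1.380 − 1)/13.15 = 2.157
NF = 10 log₁₀(2.157) = 3.34 dB

3.34 dB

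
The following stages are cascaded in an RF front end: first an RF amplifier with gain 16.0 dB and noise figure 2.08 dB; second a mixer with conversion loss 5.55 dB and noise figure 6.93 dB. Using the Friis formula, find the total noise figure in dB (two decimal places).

2.34 dB

Convert to linear (a loss of L dB is a gain of −L dB): F_i = 10^(NF_i/10), G_i = 10^(G_i,dB/10)
  Stage 1: F_1 = 10^(2.08/10) = 1.614, G_1 = 10^(16.0/10) = 39.81
  Stage 2: F_2 = 10^(6.93/10) = 4.932, G_2 = 10^(−5.55/10) = 0.2786
Friis cascade:
  F = 1.614 + (4.932 − 1)/39.81 = 1.713
NF = 10 log₁₀(1.713) = 2.34 dB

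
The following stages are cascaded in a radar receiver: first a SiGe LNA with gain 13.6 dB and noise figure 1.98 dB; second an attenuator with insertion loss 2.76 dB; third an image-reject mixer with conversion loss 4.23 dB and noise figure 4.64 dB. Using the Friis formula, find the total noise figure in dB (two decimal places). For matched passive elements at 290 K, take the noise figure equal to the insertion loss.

Convert to linear (a loss of L dB is a gain of −L dB): F_i = 10^(NF_i/10), G_i = 10^(G_i,dB/10)
  Stage 1: F_1 = 10^(1.98/10) = 1.578, G_1 = 10^(13.6/10) = 22.91
  Stage 2: F_2 = 10^(2.76/10) = 1.888, G_2 = 10^(−2.76/10) = 0.5297
  Stage 3: F_3 = 10^(4.64/10) = 2.911, G_3 = 10^(−4.23/10) = 0.3776
Friis cascade:
  F = 1.578 + (1.888 − 1)/22.91 + (2.911 − 1)/12.13 = 1.774
NF = 10 log₁₀(1.774) = 2.49 dB

2.49 dB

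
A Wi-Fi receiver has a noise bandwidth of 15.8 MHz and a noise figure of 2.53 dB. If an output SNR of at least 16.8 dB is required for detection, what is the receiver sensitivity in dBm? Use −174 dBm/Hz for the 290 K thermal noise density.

Sensitivity = −174 + 10 log₁₀(B) + NF + SNR_min
= −174 + 71.99 + 2.53 + 16.8
= −82.68 dBm → −82.7 dBm

−82.7 dBm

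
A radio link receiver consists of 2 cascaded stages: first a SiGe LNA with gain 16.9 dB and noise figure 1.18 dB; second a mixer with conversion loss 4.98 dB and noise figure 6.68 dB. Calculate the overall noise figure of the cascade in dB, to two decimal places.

Convert to linear (a loss of L dB is a gain of −L dB): F_i = 10^(NF_i/10), G_i = 10^(G_i,dB/10)
  Stage 1: F_1 = 10^(1.18/10) = 1.312, G_1 = 10^(16.9/10) = 48.98
  Stage 2: F_2 = 10^(6.68/10) = 4.656, G_2 = 10^(−4.98/10) = 0.3177
Friis cascade:
  F = 1.312 + (4.656 − 1)/48.98 = 1.387
NF = 10 log₁₀(1.387) = 1.42 dB

1.42 dB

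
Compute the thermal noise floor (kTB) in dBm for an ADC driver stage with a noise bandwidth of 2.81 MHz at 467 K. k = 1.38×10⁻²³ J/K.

P_n = kTB = 1.38×10⁻²³ × 467 × 2.81×10⁶ = 1.81×10⁻¹⁴ W
In dBm: 10 log₁₀(1.81×10⁻¹⁴ / 10⁻³) = −107.4 dBm

−107.4 dBm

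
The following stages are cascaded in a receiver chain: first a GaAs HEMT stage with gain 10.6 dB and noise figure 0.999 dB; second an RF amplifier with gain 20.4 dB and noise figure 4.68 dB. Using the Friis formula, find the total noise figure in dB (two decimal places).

Convert to linear (a loss of L dB is a gain of −L dB): F_i = 10^(NF_i/10), G_i = 10^(G_i,dB/10)
  Stage 1: F_1 = 10^(0.999/10) = 1.259, G_1 = 10^(10.6/10) = 11.48
  Stage 2: F_2 = 10^(4.68/10) = 2.938, G_2 = 10^(20.4/10) = 109.6
Friis cascade:
  F = 1.259 + (2.938 − 1)/11.48 = 1.427
NF = 10 log₁₀(1.427) = 1.55 dB

1.55 dB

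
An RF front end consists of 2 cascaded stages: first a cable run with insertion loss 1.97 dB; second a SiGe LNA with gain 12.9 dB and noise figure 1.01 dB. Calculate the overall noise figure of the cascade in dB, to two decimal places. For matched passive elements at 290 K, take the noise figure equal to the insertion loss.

Convert to linear (a loss of L dB is a gain of −L dB): F_i = 10^(NF_i/10), G_i = 10^(G_i,dB/10)
  Stage 1: F_1 = 10^(1.97/10) = 1.574, G_1 = 10^(−1.97/10) = 0.6353
  Stage 2: F_2 = 10^(1.01/10) = 1.262, G_2 = 10^(12.9/10) = 19.50
Friis cascade:
  F = 1.574 + (1.262 − 1)/0.6353 = 1.986
NF = 10 log₁₀(1.986) = 2.98 dB

2.98 dB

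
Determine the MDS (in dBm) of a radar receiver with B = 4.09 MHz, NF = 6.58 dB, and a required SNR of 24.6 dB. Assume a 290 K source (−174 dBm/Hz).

−76.7 dBm

Sensitivity = −174 + 10 log₁₀(B) + NF + SNR_min
= −174 + 66.12 + 6.58 + 24.6
= −76.70 dBm → −76.7 dBm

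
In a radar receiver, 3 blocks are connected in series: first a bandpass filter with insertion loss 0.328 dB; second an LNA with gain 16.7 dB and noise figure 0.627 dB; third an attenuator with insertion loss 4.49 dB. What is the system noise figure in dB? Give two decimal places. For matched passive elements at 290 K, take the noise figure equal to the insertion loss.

Convert to linear (a loss of L dB is a gain of −L dB): F_i = 10^(NF_i/10), G_i = 10^(G_i,dB/10)
  Stage 1: F_1 = 10^(0.328/10) = 1.078, G_1 = 10^(−0.328/10) = 0.9273
  Stage 2: F_2 = 10^(0.627/10) = 1.155, G_2 = 10^(16.7/10) = 46.77
  Stage 3: F_3 = 10^(4.49/10) = 2.812, G_3 = 10^(−4.49/10) = 0.3556
Friis cascade:
  F = 1.078 + (1.155 − 1)/0.9273 + (2.812 − 1)/43.37 = 1.288
NF = 10 log₁₀(1.288) = 1.10 dB

1.10 dB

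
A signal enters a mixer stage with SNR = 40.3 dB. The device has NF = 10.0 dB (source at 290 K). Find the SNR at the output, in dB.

By definition F = SNR_in/SNR_out, so in dB: SNR_out = SNR_in − NF
SNR_out = 40.3 − 10.0 = 30.3 dB

30.3 dB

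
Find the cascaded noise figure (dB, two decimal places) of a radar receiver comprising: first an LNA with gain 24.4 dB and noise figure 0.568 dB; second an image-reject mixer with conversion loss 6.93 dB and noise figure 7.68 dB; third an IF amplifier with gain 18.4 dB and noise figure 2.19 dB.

Convert to linear (a loss of L dB is a gain of −L dB): F_i = 10^(NF_i/10), G_i = 10^(G_i,dB/10)
  Stage 1: F_1 = 10^(0.568/10) = 1.140, G_1 = 10^(24.4/10) = 275.4
  Stage 2: F_2 = 10^(7.68/10) = 5.861, G_2 = 10^(−6.93/10) = 0.2028
  Stage 3: F_3 = 10^(2.19/10) = 1.656, G_3 = 10^(18.4/10) = 69.18
Friis cascade:
  F = 1.140 + (5.861 − 1)/275.4 + (1.656 − 1)/55.85 = 1.169
NF = 10 log₁₀(1.169) = 0.68 dB

0.68 dB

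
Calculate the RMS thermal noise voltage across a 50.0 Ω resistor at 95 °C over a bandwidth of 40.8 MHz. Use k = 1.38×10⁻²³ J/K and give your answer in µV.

T = 95 °C + 273.15 = 368.15 K
V_n = √(4kTRB)
4kTRB = 4 × 1.38×10⁻²³ × 368.15 × 5.00×10¹ × 4.08×10⁷ = 4.15×10⁻¹¹ V²
V_n = √(4.15×10⁻¹¹) = 6.44×10⁻⁶ V = 6.44 µV

6.44 µV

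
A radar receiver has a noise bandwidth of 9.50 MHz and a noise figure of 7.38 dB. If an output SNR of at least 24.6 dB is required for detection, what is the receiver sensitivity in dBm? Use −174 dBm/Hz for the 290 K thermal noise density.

Sensitivity = −174 + 10 log₁₀(B) + NF + SNR_min
= −174 + 69.78 + 7.38 + 24.6
= −72.24 dBm → −72.2 dBm

−72.2 dBm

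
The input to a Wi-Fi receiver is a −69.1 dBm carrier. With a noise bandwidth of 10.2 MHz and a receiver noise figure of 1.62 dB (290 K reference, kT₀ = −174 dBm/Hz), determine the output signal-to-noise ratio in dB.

33.2 dB

Noise floor: N = −174 + 10 log₁₀(B) + NF
10 log₁₀(1.02×10⁷) = 70.09 dB
N = −174 + 70.09 + 1.62 = −102.29 dBm
SNR = P_sig − N = −69.1 − (−102.29) = 33.19 dB → 33.2 dB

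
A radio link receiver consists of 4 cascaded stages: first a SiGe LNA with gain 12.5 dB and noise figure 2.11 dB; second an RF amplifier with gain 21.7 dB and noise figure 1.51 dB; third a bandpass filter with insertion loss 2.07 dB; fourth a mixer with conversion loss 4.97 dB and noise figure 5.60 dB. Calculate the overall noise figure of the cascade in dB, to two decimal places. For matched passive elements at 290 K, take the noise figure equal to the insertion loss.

Convert to linear (a loss of L dB is a gain of −L dB): F_i = 10^(NF_i/10), G_i = 10^(G_i,dB/10)
  Stage 1: F_1 = 10^(2.11/10) = 1.626, G_1 = 10^(12.5/10) = 17.78
  Stage 2: F_2 = 10^(1.51/10) = 1.416, G_2 = 10^(21.7/10) = 147.9
  Stage 3: F_3 = 10^(2.07/10) = 1.611, G_3 = 10^(−2.07/10) = 0.6209
  Stage 4: F_4 = 10^(5.60/10) = 3.631, G_4 = 10^(−4.97/10) = 0.3184
Friis cascade:
  F = 1.626 + (1.416 − 1)/17.78 + (1.611 − 1)/2630 + (3.631 − 1)/1633 = 1.651
NF = 10 log₁₀(1.651) = 2.18 dB

2.18 dB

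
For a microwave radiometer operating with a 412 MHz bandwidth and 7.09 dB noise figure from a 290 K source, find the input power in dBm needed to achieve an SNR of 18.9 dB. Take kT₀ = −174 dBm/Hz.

−61.9 dBm

Sensitivity = −174 + 10 log₁₀(B) + NF + SNR_min
= −174 + 86.15 + 7.09 + 18.9
= −61.86 dBm → −61.9 dBm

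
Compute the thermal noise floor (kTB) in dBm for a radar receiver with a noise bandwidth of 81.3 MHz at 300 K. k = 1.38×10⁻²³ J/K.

P_n = kTB = 1.38×10⁻²³ × 300 × 8.13×10⁷ = 3.37×10⁻¹³ W
In dBm: 10 log₁₀(3.37×10⁻¹³ / 10⁻³) = −94.7 dBm

−94.7 dBm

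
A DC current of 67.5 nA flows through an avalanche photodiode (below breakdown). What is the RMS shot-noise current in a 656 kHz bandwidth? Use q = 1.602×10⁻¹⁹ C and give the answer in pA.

I_n = √(2qI·B)
2qI·B = 2 × 1.602×10⁻¹⁹ × 6.75×10⁻⁸ × 6.56×10⁵ = 1.42×10⁻²⁰ A²
I_n = √(1.42×10⁻²⁰) = 1.19×10⁻¹⁰ A = 119 pA

119 pA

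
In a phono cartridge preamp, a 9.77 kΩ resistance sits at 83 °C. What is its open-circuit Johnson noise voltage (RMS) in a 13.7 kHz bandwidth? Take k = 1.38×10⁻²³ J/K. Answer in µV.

T = 83 °C + 273.15 = 356.15 K
V_n = √(4kTRB)
4kTRB = 4 × 1.38×10⁻²³ × 356.15 × 9.77×10³ × 1.37×10⁴ = 2.63×10⁻¹² V²
V_n = √(2.63×10⁻¹²) = 1.62×10⁻⁶ V = 1.62 µV

1.62 µV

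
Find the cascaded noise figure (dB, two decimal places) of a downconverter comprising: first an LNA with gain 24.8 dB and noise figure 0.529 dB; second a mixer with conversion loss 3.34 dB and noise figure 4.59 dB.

0.55 dB

Convert to linear (a loss of L dB is a gain of −L dB): F_i = 10^(NF_i/10), G_i = 10^(G_i,dB/10)
  Stage 1: F_1 = 10^(0.529/10) = 1.130, G_1 = 10^(24.8/10) = 302.0
  Stage 2: F_2 = 10^(4.59/10) = 2.877, G_2 = 10^(−3.34/10) = 0.4634
Friis cascade:
  F = 1.130 + (2.877 − 1)/302.0 = 1.136
NF = 10 log₁₀(1.136) = 0.55 dB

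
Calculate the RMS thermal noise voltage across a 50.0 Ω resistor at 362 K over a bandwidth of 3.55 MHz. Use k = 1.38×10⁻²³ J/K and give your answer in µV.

V_n = √(4kTRB)
4kTRB = 4 × 1.38×10⁻²³ × 362 × 5.00×10¹ × 3.55×10⁶ = 3.55×10⁻¹² V²
V_n = √(3.55×10⁻¹²) = 1.88×10⁻⁶ V = 1.88 µV

1.88 µV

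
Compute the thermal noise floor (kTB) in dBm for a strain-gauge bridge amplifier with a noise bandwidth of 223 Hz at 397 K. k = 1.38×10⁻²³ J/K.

−149.1 dBm

P_n = kTB = 1.38×10⁻²³ × 397 × 2.23×10² = 1.22×10⁻¹⁸ W
In dBm: 10 log₁₀(1.22×10⁻¹⁸ / 10⁻³) = −149.1 dBm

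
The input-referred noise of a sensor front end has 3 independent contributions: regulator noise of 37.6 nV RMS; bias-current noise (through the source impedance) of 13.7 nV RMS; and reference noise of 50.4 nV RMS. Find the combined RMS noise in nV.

64.4 nV

Uncorrelated sources add in power (mean-square): V_tot = √(ΣV_i²)
V_tot = √[(3.76×10⁻⁸)² + (1.37×10⁻⁸)² + (5.04×10⁻⁸)²] = 6.44×10⁻⁸ V = 64.4 nV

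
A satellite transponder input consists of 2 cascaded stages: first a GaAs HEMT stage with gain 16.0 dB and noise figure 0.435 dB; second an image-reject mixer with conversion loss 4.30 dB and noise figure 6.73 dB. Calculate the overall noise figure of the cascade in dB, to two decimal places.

0.79 dB

Convert to linear (a loss of L dB is a gain of −L dB): F_i = 10^(NF_i/10), G_i = 10^(G_i,dB/10)
  Stage 1: F_1 = 10^(0.435/10) = 1.105, G_1 = 10^(16.0/10) = 39.81
  Stage 2: F_2 = 10^(6.73/10) = 4.710, G_2 = 10^(−4.30/10) = 0.3715
Friis cascade:
  F = 1.105 + (4.710 − 1)/39.81 = 1.199
NF = 10 log₁₀(1.199) = 0.79 dB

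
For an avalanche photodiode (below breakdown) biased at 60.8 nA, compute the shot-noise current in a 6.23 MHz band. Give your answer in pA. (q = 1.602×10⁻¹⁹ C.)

348 pA

I_n = √(2qI·B)
2qI·B = 2 × 1.602×10⁻¹⁹ × 6.08×10⁻⁸ × 6.23×10⁶ = 1.21×10⁻¹⁹ A²
I_n = √(1.21×10⁻¹⁹) = 3.48×10⁻¹⁰ A = 348 pA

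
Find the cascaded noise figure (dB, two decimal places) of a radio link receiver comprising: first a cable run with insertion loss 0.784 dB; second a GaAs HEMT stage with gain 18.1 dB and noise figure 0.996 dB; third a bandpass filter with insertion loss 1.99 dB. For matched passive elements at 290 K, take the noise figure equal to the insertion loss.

Convert to linear (a loss of L dB is a gain of −L dB): F_i = 10^(NF_i/10), G_i = 10^(G_i,dB/10)
  Stage 1: F_1 = 10^(0.784/10) = 1.198, G_1 = 10^(−0.784/10) = 0.8348
  Stage 2: F_2 = 10^(0.996/10) = 1.258, G_2 = 10^(18.1/10) = 64.57
  Stage 3: F_3 = 10^(1.99/10) = 1.581, G_3 = 10^(−1.99/10) = 0.6324
Friis cascade:
  F = 1.198 + (1.258 − 1)/0.8348 + (1.581 − 1)/53.90 = 1.517
NF = 10 log₁₀(1.517) = 1.81 dB

1.81 dB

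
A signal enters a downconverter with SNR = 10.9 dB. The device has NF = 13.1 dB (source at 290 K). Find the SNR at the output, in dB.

By definition F = SNR_in/SNR_out, so in dB: SNR_out = SNR_in − NF
SNR_out = 10.9 − 13.1 = −2.2 dB

−2.2 dB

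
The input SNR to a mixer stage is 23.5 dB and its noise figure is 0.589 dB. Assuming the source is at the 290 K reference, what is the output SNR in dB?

22.911 dB

By definition F = SNR_in/SNR_out, so in dB: SNR_out = SNR_in − NF
SNR_out = 23.5 − 0.589 = 22.911 dB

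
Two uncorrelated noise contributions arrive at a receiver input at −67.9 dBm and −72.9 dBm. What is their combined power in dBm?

Convert to linear, add, convert back:
P₁ = 1.62×10⁻¹⁰ W, P₂ = 5.13×10⁻¹¹ W
P_tot = 2.13×10⁻¹⁰ W → 10 log₁₀(P_tot / 10⁻³) = −66.7 dBm

−66.7 dBm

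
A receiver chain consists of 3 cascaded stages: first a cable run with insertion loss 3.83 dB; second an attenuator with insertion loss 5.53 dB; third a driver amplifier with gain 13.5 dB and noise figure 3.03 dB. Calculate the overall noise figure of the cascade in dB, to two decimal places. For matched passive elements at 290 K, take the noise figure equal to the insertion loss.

12.39 dB

Convert to linear (a loss of L dB is a gain of −L dB): F_i = 10^(NF_i/10), G_i = 10^(G_i,dB/10)
  Stage 1: F_1 = 10^(3.83/10) = 2.415, G_1 = 10^(−3.83/10) = 0.4140
  Stage 2: F_2 = 10^(5.53/10) = 3.573, G_2 = 10^(−5.53/10) = 0.2799
  Stage 3: F_3 = 10^(3.03/10) = 2.009, G_3 = 10^(13.5/10) = 22.39
Friis cascade:
  F = 2.415 + (3.573 − 1)/0.4140 + (2.009 − 1)/0.1159 = 17.34
NF = 10 log₁₀(17.34) = 12.39 dB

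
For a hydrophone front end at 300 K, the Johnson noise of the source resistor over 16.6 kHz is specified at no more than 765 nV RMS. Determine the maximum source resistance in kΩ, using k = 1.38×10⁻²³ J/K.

Johnson–Nyquist: V_n = √(4kTRB) ⇒ R = V_n² / (4kTB)
4kTB = 4 × 1.38×10⁻²³ × 300 × 1.66×10⁴ = 2.75×10⁻¹⁶
R = (7.65×10⁻⁷)² / 2.75×10⁻¹⁶ = 2.13×10³ Ω = 2.13 kΩ

2.13 kΩ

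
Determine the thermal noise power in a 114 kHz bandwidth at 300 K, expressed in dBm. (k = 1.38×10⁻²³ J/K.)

−123.3 dBm

P_n = kTB = 1.38×10⁻²³ × 300 × 1.14×10⁵ = 4.72×10⁻¹⁶ W
In dBm: 10 log₁₀(4.72×10⁻¹⁶ / 10⁻³) = −123.3 dBm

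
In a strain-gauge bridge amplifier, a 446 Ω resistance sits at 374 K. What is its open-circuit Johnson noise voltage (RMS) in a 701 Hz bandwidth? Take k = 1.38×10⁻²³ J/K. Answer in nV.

80.3 nV

V_n = √(4kTRB)
4kTRB = 4 × 1.38×10⁻²³ × 374 × 4.46×10² × 7.01×10² = 6.45×10⁻¹⁵ V²
V_n = √(6.45×10⁻¹⁵) = 8.03×10⁻⁸ V = 80.3 nV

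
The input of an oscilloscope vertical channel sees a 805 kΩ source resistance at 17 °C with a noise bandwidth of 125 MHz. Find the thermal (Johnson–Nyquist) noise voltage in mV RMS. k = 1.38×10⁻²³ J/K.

1.27 mV

T = 17 °C + 273.15 = 290.15 K
V_n = √(4kTRB)
4kTRB = 4 × 1.38×10⁻²³ × 290.15 × 8.05×10⁵ × 1.25×10⁸ = 1.61×10⁻⁶ V²
V_n = √(1.61×10⁻⁶) = 1.27×10⁻³ V = 1.27 mV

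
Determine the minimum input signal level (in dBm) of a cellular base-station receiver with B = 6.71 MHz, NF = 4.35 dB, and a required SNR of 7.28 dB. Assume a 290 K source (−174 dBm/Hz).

Sensitivity = −174 + 10 log₁₀(B) + NF + SNR_min
= −174 + 68.27 + 4.35 + 7.28
= −94.10 dBm → −94.1 dBm

−94.1 dBm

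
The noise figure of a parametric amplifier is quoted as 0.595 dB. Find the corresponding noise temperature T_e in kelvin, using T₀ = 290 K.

F = 10^(0.595/10) = 1.14683
T_e = (F − 1)·T₀ = (1.14683 − 1) × 290 = 42.6 K

42.6 K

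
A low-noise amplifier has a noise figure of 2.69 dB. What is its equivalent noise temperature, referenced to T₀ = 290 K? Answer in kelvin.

249 K

F = 10^(2.69/10) = 1.8578
T_e = (F − 1)·T₀ = (1.8578 − 1) × 290 = 249 K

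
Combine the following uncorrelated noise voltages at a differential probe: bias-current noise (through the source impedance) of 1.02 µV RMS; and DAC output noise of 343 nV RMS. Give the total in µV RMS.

Uncorrelated sources add in power (mean-square): V_tot = √(ΣV_i²)
V_tot = √[(1.02×10⁻⁶)² + (3.43×10⁻⁷)²] = 1.08×10⁻⁶ V = 1.08 µV

1.08 µV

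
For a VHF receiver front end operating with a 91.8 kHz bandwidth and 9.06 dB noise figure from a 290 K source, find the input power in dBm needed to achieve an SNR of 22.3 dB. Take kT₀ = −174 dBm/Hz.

Sensitivity = −174 + 10 log₁₀(B) + NF + SNR_min
= −174 + 49.63 + 9.06 + 22.3
= −93.01 dBm → −93.0 dBm

−93.0 dBm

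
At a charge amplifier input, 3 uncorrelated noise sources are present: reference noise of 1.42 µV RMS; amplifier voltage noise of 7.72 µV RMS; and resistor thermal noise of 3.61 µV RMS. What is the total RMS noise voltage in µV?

Uncorrelated sources add in power (mean-square): V_tot = √(ΣV_i²)
V_tot = √[(1.42×10⁻⁶)² + (7.72×10⁻⁶)² + (3.61×10⁻⁶)²] = 8.64×10⁻⁶ V = 8.64 µV

8.64 µV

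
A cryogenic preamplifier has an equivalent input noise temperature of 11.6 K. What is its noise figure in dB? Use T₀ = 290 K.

0.170 dB

F = 1 + T_e/T₀ = 1 + 11.6/290 = 1.04
NF = 10 log₁₀(1.04) = 0.170 dB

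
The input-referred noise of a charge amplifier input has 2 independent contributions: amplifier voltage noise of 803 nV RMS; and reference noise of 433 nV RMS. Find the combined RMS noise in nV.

Uncorrelated sources add in power (mean-square): V_tot = √(ΣV_i²)
V_tot = √[(8.03×10⁻⁷)² + (4.33×10⁻⁷)²] = 9.12×10⁻⁷ V = 912 nV

912 nV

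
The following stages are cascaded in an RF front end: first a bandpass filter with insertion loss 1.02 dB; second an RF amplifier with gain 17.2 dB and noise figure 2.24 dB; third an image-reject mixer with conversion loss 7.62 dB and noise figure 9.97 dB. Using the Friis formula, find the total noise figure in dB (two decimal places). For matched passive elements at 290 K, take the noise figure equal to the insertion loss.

Convert to linear (a loss of L dB is a gain of −L dB): F_i = 10^(NF_i/10), G_i = 10^(G_i,dB/10)
  Stage 1: F_1 = 10^(1.02/10) = 1.265, G_1 = 10^(−1.02/10) = 0.7907
  Stage 2: F_2 = 10^(2.24/10) = 1.675, G_2 = 10^(17.2/10) = 52.48
  Stage 3: F_3 = 10^(9.97/10) = 9.931, G_3 = 10^(−7.62/10) = 0.1730
Friis cascade:
  F = 1.265 + (1.675 − 1)/0.7907 + (9.931 − 1)/41.50 = 2.334
NF = 10 log₁₀(2.334) = 3.68 dB

3.68 dB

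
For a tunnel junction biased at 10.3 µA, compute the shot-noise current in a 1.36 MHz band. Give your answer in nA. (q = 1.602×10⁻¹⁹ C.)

2.12 nA

I_n = √(2qI·B)
2qI·B = 2 × 1.602×10⁻¹⁹ × 1.03×10⁻⁵ × 1.36×10⁶ = 4.49×10⁻¹⁸ A²
I_n = √(4.49×10⁻¹⁸) = 2.12×10⁻⁹ A = 2.12 nA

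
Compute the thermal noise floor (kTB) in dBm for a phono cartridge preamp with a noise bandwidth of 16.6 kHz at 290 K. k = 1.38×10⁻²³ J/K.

P_n = kTB = 1.38×10⁻²³ × 290 × 1.66×10⁴ = 6.64×10⁻¹⁷ W
In dBm: 10 log₁₀(6.64×10⁻¹⁷ / 10⁻³) = −131.8 dBm

−131.8 dBm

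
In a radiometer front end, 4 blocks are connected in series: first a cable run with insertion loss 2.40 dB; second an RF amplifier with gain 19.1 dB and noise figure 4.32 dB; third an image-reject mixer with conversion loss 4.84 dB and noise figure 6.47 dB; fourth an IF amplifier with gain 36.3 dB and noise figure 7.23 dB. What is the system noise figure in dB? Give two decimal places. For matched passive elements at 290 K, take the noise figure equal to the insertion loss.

Convert to linear (a loss of L dB is a gain of −L dB): F_i = 10^(NF_i/10), G_i = 10^(G_i,dB/10)
  Stage 1: F_1 = 10^(2.40/10) = 1.738, G_1 = 10^(−2.40/10) = 0.5754
  Stage 2: F_2 = 10^(4.32/10) = 2.704, G_2 = 10^(19.1/10) = 81.28
  Stage 3: F_3 = 10^(6.47/10) = 4.436, G_3 = 10^(−4.84/10) = 0.3281
  Stage 4: F_4 = 10^(7.23/10) = 5.284, G_4 = 10^(36.3/10) = 4266
Friis cascade:
  F = 1.738 + (2.704 − 1)/0.5754 + (4.436 − 1)/46.77 + (5.284 − 1)/15.35 = 5.052
NF = 10 log₁₀(5.052) = 7.03 dB

7.03 dB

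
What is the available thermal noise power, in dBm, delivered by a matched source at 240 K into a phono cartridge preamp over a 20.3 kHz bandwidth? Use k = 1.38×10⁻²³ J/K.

−131.7 dBm

P_n = kTB = 1.38×10⁻²³ × 240 × 2.03×10⁴ = 6.72×10⁻¹⁷ W
In dBm: 10 log₁₀(6.72×10⁻¹⁷ / 10⁻³) = −131.7 dBm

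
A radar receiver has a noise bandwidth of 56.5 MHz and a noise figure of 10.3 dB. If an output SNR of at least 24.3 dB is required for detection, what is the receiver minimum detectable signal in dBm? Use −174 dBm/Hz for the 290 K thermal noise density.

Sensitivity = −174 + 10 log₁₀(B) + NF + SNR_min
= −174 + 77.52 + 10.3 + 24.3
= −61.88 dBm → −61.9 dBm

−61.9 dBm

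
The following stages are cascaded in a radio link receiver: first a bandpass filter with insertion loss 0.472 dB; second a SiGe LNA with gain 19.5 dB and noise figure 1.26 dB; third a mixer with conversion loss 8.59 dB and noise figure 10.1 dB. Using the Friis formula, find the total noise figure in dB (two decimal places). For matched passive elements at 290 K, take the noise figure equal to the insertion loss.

Convert to linear (a loss of L dB is a gain of −L dB): F_i = 10^(NF_i/10), G_i = 10^(G_i,dB/10)
  Stage 1: F_1 = 10^(0.472/10) = 1.115, G_1 = 10^(−0.472/10) = 0.8970
  Stage 2: F_2 = 10^(1.26/10) = 1.337, G_2 = 10^(19.5/10) = 89.13
  Stage 3: F_3 = 10^(10.1/10) = 10.23, G_3 = 10^(−8.59/10) = 0.1384
Friis cascade:
  F = 1.115 + (1.337 − 1)/0.8970 + (10.23 − 1)/79.95 = 1.606
NF = 10 log₁₀(1.606) = 2.06 dB

2.06 dB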